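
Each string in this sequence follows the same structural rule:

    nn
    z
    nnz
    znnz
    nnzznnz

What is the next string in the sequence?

znnznnzznnz

From term 3 onward, concatenate the second-to-last term with the last: nn·z = nnz, z·nnz = znnz, …
Continuing: znnz · nnzznnz gives term 6.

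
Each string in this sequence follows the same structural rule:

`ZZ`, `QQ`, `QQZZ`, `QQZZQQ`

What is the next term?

Each term (from the third on) is the previous term followed by the one before it: term 3 = QQ·ZZ = QQZZ.
The next term joins QQZZQQ and QQZZ.

QQZZQQQQZZ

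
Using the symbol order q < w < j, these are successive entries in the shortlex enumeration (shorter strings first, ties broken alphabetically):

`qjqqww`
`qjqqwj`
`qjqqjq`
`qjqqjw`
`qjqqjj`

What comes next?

Treat qjqqjj as a base-3 numeral over the given alphabet and add one, carrying through any trailing j's.

qjqwqq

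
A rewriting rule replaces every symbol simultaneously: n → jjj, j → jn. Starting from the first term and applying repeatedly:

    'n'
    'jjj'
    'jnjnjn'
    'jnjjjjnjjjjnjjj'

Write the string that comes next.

Replace each of the 15 characters of jnjjjjnjjjjnjjj in place — jn jjj jn jn jn jn jjj jn jn jn jn jjj jn jn jn — and concatenate.

jnjjjjnjnjnjnjjjjnjnjnjnjjjjnjnjn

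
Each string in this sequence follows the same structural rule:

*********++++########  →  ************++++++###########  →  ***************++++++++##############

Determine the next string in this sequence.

The n-th term is 3n+3 *'s then 2n +'s then 3n+2 #'s, where the shown terms are n = 2, 3, 4.
Setting n = 5 gives 18, 10, 17 characters in each block.

******************++++++++++#################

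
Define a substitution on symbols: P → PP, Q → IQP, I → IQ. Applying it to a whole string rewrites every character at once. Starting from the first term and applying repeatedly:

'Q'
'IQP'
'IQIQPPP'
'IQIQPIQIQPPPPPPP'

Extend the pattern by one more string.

Applying the rule to each of the 16 symbols of IQIQPIQIQPPPPPPP gives the pieces IQ IQP IQ IQP PP IQ IQP IQ IQP PP PP PP PP PP PP PP, which concatenate to the answer.

IQIQPIQIQPPPIQIQPIQIQPPPPPPPPPPPPPPP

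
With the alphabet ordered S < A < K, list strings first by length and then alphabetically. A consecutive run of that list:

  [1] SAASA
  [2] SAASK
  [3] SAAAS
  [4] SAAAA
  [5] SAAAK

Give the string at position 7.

Advancing 2 positions from SAAAK through SAAAK → SAAKS reaches term 7.

SAAKA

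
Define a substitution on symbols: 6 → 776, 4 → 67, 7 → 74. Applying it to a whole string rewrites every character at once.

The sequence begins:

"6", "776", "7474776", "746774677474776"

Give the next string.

Replace each of the 15 characters of 746774677474776 in place — 74 67 776 74 74 67 776 74 74 67 74 67 74 74 776 — and concatenate.

746777674746777674746774677474776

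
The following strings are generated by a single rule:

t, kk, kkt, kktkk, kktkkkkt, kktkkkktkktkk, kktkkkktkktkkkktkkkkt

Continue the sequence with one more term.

kktkkkktkktkkkktkkkktkktkkkktkktkk

Each term (from the third on) is the previous term followed by the one before it: term 3 = kk·t = kkt.
The next term joins kktkkkktkktkkkktkkkkt and kktkkkktkktkk.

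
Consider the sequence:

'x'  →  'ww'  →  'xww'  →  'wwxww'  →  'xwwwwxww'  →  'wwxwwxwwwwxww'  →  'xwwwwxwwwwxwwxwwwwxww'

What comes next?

Each term (from the third on) is the two preceding terms concatenated in order: term 3 = x·ww = xww.
The next term joins wwxwwxwwwwxww and xwwwwxwwwwxwwxwwwwxww.

wwxwwxwwwwxwwxwwwwxwwwwxwwxwwwwxww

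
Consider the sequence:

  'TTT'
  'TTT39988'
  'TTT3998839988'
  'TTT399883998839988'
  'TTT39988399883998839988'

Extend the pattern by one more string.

TTT3998839988399883998839988

Each term is the previous one with 39988 appended.
So the next term is TTT39988399883998839988·39988.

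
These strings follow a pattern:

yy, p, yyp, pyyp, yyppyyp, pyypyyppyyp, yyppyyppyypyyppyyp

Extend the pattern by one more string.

Each term (from the third on) is the two preceding terms concatenated in order: term 3 = yy·p = yyp.
The next term joins pyypyyppyyp and yyppyyppyypyyppyyp.

pyypyyppyypyyppyyppyypyyppyyp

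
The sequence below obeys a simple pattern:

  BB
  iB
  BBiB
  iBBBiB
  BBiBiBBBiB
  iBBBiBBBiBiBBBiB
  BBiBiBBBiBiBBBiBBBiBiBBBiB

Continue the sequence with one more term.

Each term (from the third on) is the two preceding terms concatenated in order: term 3 = BB·iB = BBiB.
Continuing: iBBBiBBBiBiBBBiB · BBiBiBBBiBiBBBiBBBiBiBBBiB gives term 8.

iBBBiBBBiBiBBBiBBBiBiBBBiBiBBBiBBBiBiBBBiB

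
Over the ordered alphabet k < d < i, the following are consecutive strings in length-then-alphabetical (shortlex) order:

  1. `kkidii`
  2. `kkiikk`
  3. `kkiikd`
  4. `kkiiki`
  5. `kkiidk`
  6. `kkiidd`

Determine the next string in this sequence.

kkiidi

Find the rightmost character of kkiidd below i, bump it to the next letter, and reset everything to its right to k.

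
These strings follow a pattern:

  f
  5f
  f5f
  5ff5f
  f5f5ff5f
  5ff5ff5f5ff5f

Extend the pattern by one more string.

f5f5ff5f5ff5ff5f5ff5f

This is a Fibonacci-style word recurrence s(k) = s(k−2)·s(k−1): e.g. f·5f = f5f.
Continuing: f5f5ff5f · 5ff5ff5f5ff5f gives term 7.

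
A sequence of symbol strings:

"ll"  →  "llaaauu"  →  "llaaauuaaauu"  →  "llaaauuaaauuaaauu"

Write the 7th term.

llaaauuaaauuaaauuaaauuaaauuaaauu

Each term is the previous one with aaauu appended.
From llaaauuaaauuaaauu, 3 further steps: llaaauuaaauuaaauu → llaaauuaaauuaaauuaaauu → llaaauuaaauuaaauuaaauuaaauu → (answer).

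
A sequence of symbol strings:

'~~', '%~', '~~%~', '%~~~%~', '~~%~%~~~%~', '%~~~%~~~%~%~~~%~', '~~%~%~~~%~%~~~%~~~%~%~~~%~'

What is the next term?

%~~~%~~~%~%~~~%~~~%~%~~~%~%~~~%~~~%~%~~~%~

Each term (from the third on) is the two preceding terms concatenated in order: term 3 = ~~·%~ = ~~%~.
The next term joins %~~~%~~~%~%~~~%~ and ~~%~%~~~%~%~~~%~~~%~%~~~%~.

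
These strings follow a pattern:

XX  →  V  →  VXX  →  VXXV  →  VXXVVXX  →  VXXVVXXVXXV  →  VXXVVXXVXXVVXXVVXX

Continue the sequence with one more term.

This is a Fibonacci-style word recurrence s(k) = s(k−1)·s(k−2): e.g. V·XX = VXX.
Continuing: VXXVVXXVXXVVXXVVXX · VXXVVXXVXXV gives term 8.

VXXVVXXVXXVVXXVVXXVXXVVXXVXXV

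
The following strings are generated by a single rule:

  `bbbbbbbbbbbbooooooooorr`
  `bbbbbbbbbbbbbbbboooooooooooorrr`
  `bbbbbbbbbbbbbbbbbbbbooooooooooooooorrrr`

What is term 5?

bbbbbbbbbbbbbbbbbbbbbbbbbbbbooooooooooooooooooooorrrrrr

Each string has the form b^{4n} o^{3n} r^{n-1}, where the shown terms are n = 3, 4, 5.
At n = 7 the blocks have lengths 28, 21, 6.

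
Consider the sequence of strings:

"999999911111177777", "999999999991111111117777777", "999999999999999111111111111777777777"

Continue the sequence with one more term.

Each string has the form 9^{4n+3} 1^{3n+3} 7^{2n+3} (n = 1, 2, …).
For the next term, n = 4, so the run lengths are 19, 15, 11.

999999999999999999911111111111111177777777777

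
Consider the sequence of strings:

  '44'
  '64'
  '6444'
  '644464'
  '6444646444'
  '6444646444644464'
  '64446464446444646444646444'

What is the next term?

644464644464446464446464446444646444644464

Each term (from the third on) is the previous term followed by the one before it: term 3 = 64·44 = 6444.
So term 8 is 64446464446444646444646444·6444646444644464.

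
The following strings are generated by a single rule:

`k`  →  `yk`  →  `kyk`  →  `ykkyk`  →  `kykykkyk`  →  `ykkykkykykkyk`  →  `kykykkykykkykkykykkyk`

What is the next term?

ykkykkykykkykkykykkykykkykkykykkyk

This is a Fibonacci-style word recurrence s(k) = s(k−2)·s(k−1): e.g. k·yk = kyk.
So term 8 is ykkykkykykkyk·kykykkykykkykkykykkyk.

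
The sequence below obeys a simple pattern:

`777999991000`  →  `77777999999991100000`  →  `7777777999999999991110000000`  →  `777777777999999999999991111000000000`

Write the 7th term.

Term n consists of 2n+1 7's, followed by 3n+2 9's, followed by n 1's, followed by 2n+1 0's (n = 1, 2, …).
At n = 7 the blocks have lengths 15, 23, 7, 15.

777777777777777999999999999999999999991111111000000000000000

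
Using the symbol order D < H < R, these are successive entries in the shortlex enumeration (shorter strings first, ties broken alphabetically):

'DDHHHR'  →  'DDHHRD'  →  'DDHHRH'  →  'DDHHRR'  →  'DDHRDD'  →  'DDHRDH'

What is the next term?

DDHRDR

Find the rightmost character of DDHRDH below R, bump it to the next letter, and reset everything to its right to D.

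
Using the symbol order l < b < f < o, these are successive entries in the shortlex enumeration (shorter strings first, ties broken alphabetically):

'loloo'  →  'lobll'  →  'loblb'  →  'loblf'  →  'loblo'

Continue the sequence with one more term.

lobbl

Treat loblo as a base-4 numeral over the given alphabet and add one, carrying through any trailing o's.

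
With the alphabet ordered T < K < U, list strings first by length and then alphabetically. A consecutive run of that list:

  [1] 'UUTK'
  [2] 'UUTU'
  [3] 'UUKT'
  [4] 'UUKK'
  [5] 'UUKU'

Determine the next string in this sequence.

Find the rightmost character of UUKU below U, bump it to the next letter, and reset everything to its right to T.

UUUT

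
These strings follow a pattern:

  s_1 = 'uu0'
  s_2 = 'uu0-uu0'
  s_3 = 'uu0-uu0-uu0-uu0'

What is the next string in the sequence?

Each string is two copies of the previous one joined by '-'.
One more doubling of uu0-uu0-uu0-uu0 gives the answer.

uu0-uu0-uu0-uu0-uu0-uu0-uu0-uu0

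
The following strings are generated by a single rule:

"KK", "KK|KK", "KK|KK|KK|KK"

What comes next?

Each string is two copies of the previous one joined by '|'.
One more doubling of KK|KK|KK|KK gives the answer.

KK|KK|KK|KK|KK|KK|KK|KK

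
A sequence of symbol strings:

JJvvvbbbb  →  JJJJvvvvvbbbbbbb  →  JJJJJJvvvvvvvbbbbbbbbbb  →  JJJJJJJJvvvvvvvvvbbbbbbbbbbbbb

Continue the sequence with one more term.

JJJJJJJJJJvvvvvvvvvvvbbbbbbbbbbbbbbbb

Term n consists of 2n-2 J's, followed by 2n-1 v's, followed by 3n-2 b's, where the shown terms are n = 2, 3, 4, 5.
Setting n = 6 gives 10, 11, 16 characters in each block.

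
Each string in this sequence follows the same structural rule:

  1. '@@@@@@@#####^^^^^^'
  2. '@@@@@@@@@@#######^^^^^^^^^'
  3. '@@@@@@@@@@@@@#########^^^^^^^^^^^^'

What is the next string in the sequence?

Term n consists of 3n+1 @'s, followed by 2n+1 #'s, followed by 3n ^'s, where the shown terms are n = 2, 3, 4.
For the next term, n = 5, so the run lengths are 16, 11, 15.

@@@@@@@@@@@@@@@@###########^^^^^^^^^^^^^^^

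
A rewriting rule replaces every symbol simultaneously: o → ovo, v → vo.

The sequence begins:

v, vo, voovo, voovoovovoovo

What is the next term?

voovoovovoovoovovoovovoovoovovoovo

φ(voovoovovoovo) expands symbol-by-symbol to vo ovo ovo vo ovo ovo vo ovo vo ovo ovo vo ovo; joining the 13 pieces gives the next term.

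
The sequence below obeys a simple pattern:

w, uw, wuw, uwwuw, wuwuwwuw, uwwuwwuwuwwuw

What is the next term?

This is a Fibonacci-style word recurrence s(k) = s(k−2)·s(k−1): e.g. w·uw = wuw.
The next term joins wuwuwwuw and uwwuwwuwuwwuw.

wuwuwwuwuwwuwwuwuwwuw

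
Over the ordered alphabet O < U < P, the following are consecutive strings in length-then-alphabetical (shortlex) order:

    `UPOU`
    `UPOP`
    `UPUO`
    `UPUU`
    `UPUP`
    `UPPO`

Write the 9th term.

Advancing 3 positions from UPPO through UPPO → UPPU → UPPP reaches term 9.

POOO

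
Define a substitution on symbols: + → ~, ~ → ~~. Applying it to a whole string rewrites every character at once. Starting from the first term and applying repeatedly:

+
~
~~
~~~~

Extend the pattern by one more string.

Rewriting each symbol of ~~~~: ~→~~, ~→~~, ~→~~, ~→~~, which concatenates to ~~ ~~ ~~ ~~.

~~~~~~~~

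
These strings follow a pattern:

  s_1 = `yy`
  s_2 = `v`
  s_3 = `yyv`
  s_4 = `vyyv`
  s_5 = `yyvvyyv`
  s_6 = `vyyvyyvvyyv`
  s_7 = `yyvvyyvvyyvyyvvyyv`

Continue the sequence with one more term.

vyyvyyvvyyvyyvvyyvvyyvyyvvyyv

Each term (from the third on) is the two preceding terms concatenated in order: term 3 = yy·v = yyv.
So term 8 is vyyvyyvvyyv·yyvvyyvvyyvyyvvyyv.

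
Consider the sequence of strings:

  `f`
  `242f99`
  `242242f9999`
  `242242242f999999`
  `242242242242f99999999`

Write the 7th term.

242242242242242242f999999999999

s(k+1) = 242·s(k)·99, so each term gains 242 as a prefix and 99 as a suffix.
From 242242242242f99999999, 2 further steps: 242242242242f99999999 → 242242242242242f9999999999 → (answer).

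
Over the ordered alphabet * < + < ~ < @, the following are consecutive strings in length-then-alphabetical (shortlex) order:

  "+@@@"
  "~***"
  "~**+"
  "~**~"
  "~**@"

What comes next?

Find the rightmost character of ~**@ below @, bump it to the next letter, and reset everything to its right to *.

~*+*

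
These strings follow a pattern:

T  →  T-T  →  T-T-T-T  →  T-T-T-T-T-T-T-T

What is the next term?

Each string is two copies of the previous one joined by '-'.
One more doubling of T-T-T-T-T-T-T-T gives the answer.

T-T-T-T-T-T-T-T-T-T-T-T-T-T-T-T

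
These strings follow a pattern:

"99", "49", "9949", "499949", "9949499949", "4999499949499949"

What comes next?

Each term (from the third on) is the two preceding terms concatenated in order: term 3 = 99·49 = 9949.
So term 7 is 9949499949·4999499949499949.

99494999494999499949499949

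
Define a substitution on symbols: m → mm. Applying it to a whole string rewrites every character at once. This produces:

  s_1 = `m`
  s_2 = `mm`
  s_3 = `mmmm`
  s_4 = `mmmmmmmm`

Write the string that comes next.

Expanding mmmmmmmm: m→mm, m→mm, m→mm, m→mm, m→mm, m→mm, m→mm, m→mm. Concatenated: mm mm mm mm mm mm mm mm.

mmmmmmmmmmmmmmmm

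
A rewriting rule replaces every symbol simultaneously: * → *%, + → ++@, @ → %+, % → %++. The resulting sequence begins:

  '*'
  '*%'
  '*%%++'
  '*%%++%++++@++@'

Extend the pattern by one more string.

*%%++%++++@++@%++++@++@++@++@%+++@++@%+

Replace each of the 14 characters of *%%++%++++@++@ in place — *% %++ %++ ++@ ++@ %++ ++@ ++@ ++@ ++@ %+ ++@ ++@ %+ — and concatenate.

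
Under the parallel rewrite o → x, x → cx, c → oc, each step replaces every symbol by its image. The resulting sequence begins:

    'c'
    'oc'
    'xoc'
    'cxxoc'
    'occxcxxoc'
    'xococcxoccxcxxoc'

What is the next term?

Replace each of the 16 characters of xococcxoccxcxxoc in place — cx x oc x oc oc cx x oc oc cx oc cx cx x oc — and concatenate.

cxxocxococcxxococcxoccxcxxoc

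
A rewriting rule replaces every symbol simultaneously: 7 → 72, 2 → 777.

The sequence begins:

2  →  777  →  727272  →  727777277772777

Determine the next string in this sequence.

727777272727277772727272777727272

Applying the rule to each of the 15 symbols of 727777277772777 gives the pieces 72 777 72 72 72 72 777 72 72 72 72 777 72 72 72, which concatenate to the answer.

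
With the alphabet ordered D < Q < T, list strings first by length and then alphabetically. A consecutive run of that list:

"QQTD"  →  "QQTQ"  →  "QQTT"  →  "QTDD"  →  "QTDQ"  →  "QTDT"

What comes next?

QTQD

Treat QTDT as a base-3 numeral over the given alphabet and add one, carrying through any trailing T's.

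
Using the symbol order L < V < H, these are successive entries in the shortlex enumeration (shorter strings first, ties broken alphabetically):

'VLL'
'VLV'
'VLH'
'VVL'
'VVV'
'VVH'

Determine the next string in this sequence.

VHL

Find the rightmost character of VVH below H, bump it to the next letter, and reset everything to its right to L.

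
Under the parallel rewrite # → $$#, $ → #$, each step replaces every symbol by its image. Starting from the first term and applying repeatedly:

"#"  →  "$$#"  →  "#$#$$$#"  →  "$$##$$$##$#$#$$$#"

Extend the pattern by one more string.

#$#$$$#$$##$#$#$$$#$$##$$$##$$$##$#$#$$$#

Applying the rule to each of the 17 symbols of $$##$$$##$#$#$$$# gives the pieces #$ #$ $$# $$# #$ #$ #$ $$# $$# #$ $$# #$ $$# #$ #$ #$ $$#, which concatenate to the answer.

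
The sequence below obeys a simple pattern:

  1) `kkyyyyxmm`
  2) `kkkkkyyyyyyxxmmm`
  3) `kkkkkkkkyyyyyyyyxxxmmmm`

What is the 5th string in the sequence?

kkkkkkkkkkkkkkyyyyyyyyyyyyxxxxxmmmmmm

Each string has the form k^{3n-1} y^{2n+2} x^{n} m^{n+1} (n = 1, 2, …).
Setting n = 5 gives 14, 12, 5, 6 characters in each block.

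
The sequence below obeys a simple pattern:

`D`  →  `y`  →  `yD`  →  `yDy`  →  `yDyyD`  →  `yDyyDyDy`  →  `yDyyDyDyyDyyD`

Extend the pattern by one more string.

This is a Fibonacci-style word recurrence s(k) = s(k−1)·s(k−2): e.g. y·D = yD.
Continuing: yDyyDyDyyDyyD · yDyyDyDy gives term 8.

yDyyDyDyyDyyDyDyyDyDy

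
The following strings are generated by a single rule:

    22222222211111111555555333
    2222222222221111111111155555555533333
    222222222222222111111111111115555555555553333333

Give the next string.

22222222222222222211111111111111111555555555555555333333333

Reading off run lengths: 2 runs 9, 12, 15; 1 runs 8, 11, 14; 5 runs 6, 9, 12; 3 runs 3, 5, 7 — each is linear in n, where the shown terms are n = 2, 3, 4.
Setting n = 5 gives 18, 17, 15, 9 characters in each block.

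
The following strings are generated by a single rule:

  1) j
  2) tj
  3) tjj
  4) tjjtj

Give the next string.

tjjtjtjj

Each term (from the third on) is the previous term followed by the one before it: term 3 = tj·j = tjj.
So term 5 is tjjtj·tjj.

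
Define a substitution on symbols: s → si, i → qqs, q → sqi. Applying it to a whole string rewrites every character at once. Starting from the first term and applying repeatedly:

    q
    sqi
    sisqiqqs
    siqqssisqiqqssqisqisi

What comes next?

Replace each of the 21 characters of siqqssisqiqqssqisqisi in place — si qqs sqi sqi si si qqs si sqi qqs sqi sqi si si sqi qqs si sqi qqs si qqs — and concatenate.

siqqssqisqisisiqqssisqiqqssqisqisisisqiqqssisqiqqssiqqs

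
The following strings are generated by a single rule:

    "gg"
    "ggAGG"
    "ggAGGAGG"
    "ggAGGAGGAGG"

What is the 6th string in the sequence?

ggAGGAGGAGGAGGAGG

Every step adds AGG to the end: s(k+1) = s(k)·AGG.
From ggAGGAGGAGG, 2 further steps: ggAGGAGGAGG → ggAGGAGGAGGAGG → (answer).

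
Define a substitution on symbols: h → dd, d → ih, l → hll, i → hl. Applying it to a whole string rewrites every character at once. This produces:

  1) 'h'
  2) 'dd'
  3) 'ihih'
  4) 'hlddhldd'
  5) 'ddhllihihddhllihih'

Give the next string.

ihihddhllhllhlddhlddihihddhllhllhlddhldd

Replace each of the 18 characters of ddhllihihddhllihih in place — ih ih dd hll hll hl dd hl dd ih ih dd hll hll hl dd hl dd — and concatenate.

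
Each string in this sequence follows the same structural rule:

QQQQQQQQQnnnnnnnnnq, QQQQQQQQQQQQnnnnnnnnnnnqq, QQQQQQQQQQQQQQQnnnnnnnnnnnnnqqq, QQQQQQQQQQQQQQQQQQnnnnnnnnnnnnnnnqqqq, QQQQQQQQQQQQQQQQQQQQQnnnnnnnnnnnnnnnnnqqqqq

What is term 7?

QQQQQQQQQQQQQQQQQQQQQQQQQQQnnnnnnnnnnnnnnnnnnnnnqqqqqqq

Each string has the form Q^{3n} n^{2n+3} q^{n-2}, where the shown terms are n = 3, 4, 5, 6, 7.
For term 7, n = 9, so the run lengths are 27, 21, 7.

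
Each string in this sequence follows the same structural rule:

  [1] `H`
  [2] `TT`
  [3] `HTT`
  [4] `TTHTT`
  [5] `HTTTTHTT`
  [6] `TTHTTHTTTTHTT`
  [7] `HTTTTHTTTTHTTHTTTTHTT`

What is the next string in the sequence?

TTHTTHTTTTHTTHTTTTHTTTTHTTHTTTTHTT

Each term (from the third on) is the two preceding terms concatenated in order: term 3 = H·TT = HTT.
The next term joins TTHTTHTTTTHTT and HTTTTHTTTTHTTHTTTTHTT.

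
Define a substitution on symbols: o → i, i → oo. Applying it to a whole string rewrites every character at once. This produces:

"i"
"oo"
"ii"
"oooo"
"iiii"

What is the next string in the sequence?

oooooooo

Expanding iiii: i→oo, i→oo, i→oo, i→oo. Concatenated: oo oo oo oo.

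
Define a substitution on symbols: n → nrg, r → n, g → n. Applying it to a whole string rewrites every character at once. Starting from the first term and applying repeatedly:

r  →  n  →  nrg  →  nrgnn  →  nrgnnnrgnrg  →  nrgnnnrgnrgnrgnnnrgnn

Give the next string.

nrgnnnrgnrgnrgnnnrgnnnrgnnnrgnrgnrgnnnrgnrg

φ(nrgnnnrgnrgnrgnnnrgnn) expands symbol-by-symbol to nrg n n nrg nrg nrg n n nrg n n nrg n n nrg nrg nrg n n nrg nrg; joining the 21 pieces gives the next term.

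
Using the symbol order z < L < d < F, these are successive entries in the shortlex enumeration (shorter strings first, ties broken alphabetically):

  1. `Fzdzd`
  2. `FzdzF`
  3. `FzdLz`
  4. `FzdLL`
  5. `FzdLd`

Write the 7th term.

Fzddz

Advancing 2 positions from FzdLd through FzdLd → FzdLF reaches term 7.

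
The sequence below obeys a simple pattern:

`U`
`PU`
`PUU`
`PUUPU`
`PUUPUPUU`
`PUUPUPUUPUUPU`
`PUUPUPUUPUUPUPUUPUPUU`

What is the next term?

Each term (from the third on) is the previous term followed by the one before it: term 3 = PU·U = PUU.
The next term joins PUUPUPUUPUUPUPUUPUPUU and PUUPUPUUPUUPU.

PUUPUPUUPUUPUPUUPUPUUPUUPUPUUPUUPU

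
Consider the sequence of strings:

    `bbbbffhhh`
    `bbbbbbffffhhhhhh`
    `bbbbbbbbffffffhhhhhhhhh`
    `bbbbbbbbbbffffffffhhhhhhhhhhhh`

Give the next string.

bbbbbbbbbbbbffffffffffhhhhhhhhhhhhhhh

The n-th term is 2n+2 b's then 2n f's then 3n h's (n = 1, 2, …).
For the next term, n = 5, so the run lengths are 12, 10, 15.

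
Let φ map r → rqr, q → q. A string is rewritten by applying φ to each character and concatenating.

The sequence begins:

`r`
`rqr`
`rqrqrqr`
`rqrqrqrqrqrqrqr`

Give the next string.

rqrqrqrqrqrqrqrqrqrqrqrqrqrqrqr

Replace each of the 15 characters of rqrqrqrqrqrqrqr in place — rqr q rqr q rqr q rqr q rqr q rqr q rqr q rqr — and concatenate.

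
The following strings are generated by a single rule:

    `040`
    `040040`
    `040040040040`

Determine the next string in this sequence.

s(k+1) = s(k)·s(k) — each term doubles the last.
Doubling 040040040040:

040040040040040040040040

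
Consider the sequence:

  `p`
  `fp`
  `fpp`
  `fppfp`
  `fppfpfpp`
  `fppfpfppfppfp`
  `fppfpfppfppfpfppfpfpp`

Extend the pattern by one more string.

This is a Fibonacci-style word recurrence s(k) = s(k−1)·s(k−2): e.g. fp·p = fpp.
Continuing: fppfpfppfppfpfppfpfpp · fppfpfppfppfp gives term 8.

fppfpfppfppfpfppfpfppfppfpfppfppfp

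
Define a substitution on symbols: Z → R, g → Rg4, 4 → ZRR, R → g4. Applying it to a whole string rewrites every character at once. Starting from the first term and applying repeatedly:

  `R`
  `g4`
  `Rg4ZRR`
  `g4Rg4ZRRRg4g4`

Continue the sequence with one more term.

Applying the rule to each of the 13 symbols of g4Rg4ZRRRg4g4 gives the pieces Rg4 ZRR g4 Rg4 ZRR R g4 g4 g4 Rg4 ZRR Rg4 ZRR, which concatenate to the answer.

Rg4ZRRg4Rg4ZRRRg4g4g4Rg4ZRRRg4ZRR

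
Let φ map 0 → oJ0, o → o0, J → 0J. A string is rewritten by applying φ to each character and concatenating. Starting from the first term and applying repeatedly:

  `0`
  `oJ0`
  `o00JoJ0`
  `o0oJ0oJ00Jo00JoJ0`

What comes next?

o0oJ0o00JoJ0o00JoJ0oJ00Jo0oJ0oJ00Jo00JoJ0

φ(o0oJ0oJ00Jo00JoJ0) expands symbol-by-symbol to o0 oJ0 o0 0J oJ0 o0 0J oJ0 oJ0 0J o0 oJ0 oJ0 0J o0 0J oJ0; joining the 17 pieces gives the next term.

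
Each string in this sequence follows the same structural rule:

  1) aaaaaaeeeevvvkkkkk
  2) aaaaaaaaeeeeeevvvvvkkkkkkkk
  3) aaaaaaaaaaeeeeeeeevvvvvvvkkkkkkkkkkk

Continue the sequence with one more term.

Reading off run lengths: a runs 6, 8, 10; e runs 4, 6, 8; v runs 3, 5, 7; k runs 5, 8, 11 — each is linear in n, where the shown terms are n = 2, 3, 4.
Setting n = 5 gives 12, 10, 9, 14 characters in each block.

aaaaaaaaaaaaeeeeeeeeeevvvvvvvvvkkkkkkkkkkkkkk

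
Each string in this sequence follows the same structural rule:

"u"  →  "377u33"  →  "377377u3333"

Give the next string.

s(k+1) = 377·s(k)·33, so each term gains 377 as a prefix and 33 as a suffix.
So the next term is 377·377377u3333·33.

377377377u333333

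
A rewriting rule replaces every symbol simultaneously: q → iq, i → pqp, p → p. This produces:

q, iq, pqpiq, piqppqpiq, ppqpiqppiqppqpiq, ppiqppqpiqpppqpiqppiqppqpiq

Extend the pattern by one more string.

φ(ppiqppqpiqpppqpiqppiqppqpiq) expands symbol-by-symbol to p p pqp iq p p iq p pqp iq p p p iq p pqp iq p p pqp iq p p iq p pqp iq; joining the 27 pieces gives the next term.

pppqpiqppiqppqpiqpppiqppqpiqpppqpiqppiqppqpiq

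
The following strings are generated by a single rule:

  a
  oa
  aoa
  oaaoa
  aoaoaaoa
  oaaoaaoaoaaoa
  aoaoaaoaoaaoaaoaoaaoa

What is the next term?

oaaoaaoaoaaoaaoaoaaoaoaaoaaoaoaaoa

Each term (from the third on) is the two preceding terms concatenated in order: term 3 = a·oa = aoa.
The next term joins oaaoaaoaoaaoa and aoaoaaoaoaaoaaoaoaaoa.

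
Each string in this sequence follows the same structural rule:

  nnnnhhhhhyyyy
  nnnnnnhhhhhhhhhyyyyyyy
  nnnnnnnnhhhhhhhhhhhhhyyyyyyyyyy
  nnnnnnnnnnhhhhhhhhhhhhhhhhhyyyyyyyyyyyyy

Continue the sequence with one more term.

The n-th term is 2n+2 n's then 4n+1 h's then 3n+1 y's (n = 1, 2, …).
At n = 5 the blocks have lengths 12, 21, 16.

nnnnnnnnnnnnhhhhhhhhhhhhhhhhhhhhhyyyyyyyyyyyyyyyy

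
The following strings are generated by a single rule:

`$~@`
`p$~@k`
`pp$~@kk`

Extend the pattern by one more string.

Each term wraps the previous one in p on the left and k on the right.
Applying this once more to pp$~@kk:

ppp$~@kkk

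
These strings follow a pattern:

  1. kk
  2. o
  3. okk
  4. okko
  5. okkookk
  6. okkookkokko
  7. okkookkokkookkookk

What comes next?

Each term (from the third on) is the previous term followed by the one before it: term 3 = o·kk = okk.
So term 8 is okkookkokkookkookk·okkookkokko.

okkookkokkookkookkokkookkokko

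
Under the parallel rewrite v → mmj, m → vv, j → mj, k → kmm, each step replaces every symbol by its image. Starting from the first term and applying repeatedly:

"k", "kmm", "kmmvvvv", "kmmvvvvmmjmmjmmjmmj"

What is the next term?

kmmvvvvmmjmmjmmjmmjvvvvmjvvvvmjvvvvmjvvvvmj

φ(kmmvvvvmmjmmjmmjmmj) expands symbol-by-symbol to kmm vv vv mmj mmj mmj mmj vv vv mj vv vv mj vv vv mj vv vv mj; joining the 19 pieces gives the next term.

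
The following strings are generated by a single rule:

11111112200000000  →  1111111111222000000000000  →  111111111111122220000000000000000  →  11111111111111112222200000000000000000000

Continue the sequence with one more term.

1111111111111111111222222000000000000000000000000

The n-th term is 3n+1 1's then n 2's then 4n 0's, where the shown terms are n = 2, 3, 4, 5.
For the next term, n = 6, so the run lengths are 19, 6, 24.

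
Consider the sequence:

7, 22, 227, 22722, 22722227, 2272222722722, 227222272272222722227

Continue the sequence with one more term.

2272222722722227222272272222722722

From term 3 onward, concatenate the last term with the second-to-last: 22·7 = 227, 227·22 = 22722, …
Continuing: 227222272272222722227 · 2272222722722 gives term 8.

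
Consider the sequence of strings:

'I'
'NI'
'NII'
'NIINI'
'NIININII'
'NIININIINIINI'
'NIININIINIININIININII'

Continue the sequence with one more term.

This is a Fibonacci-style word recurrence s(k) = s(k−1)·s(k−2): e.g. NI·I = NII.
Continuing: NIININIINIININIININII · NIININIINIINI gives term 8.

NIININIINIININIININIINIININIINIINI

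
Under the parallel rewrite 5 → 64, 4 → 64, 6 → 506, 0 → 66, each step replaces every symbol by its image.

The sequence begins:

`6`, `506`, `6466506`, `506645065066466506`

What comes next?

Replace each of the 18 characters of 506645065066466506 in place — 64 66 506 506 64 64 66 506 64 66 506 506 64 506 506 64 66 506 — and concatenate.

64665065066464665066466506506645065066466506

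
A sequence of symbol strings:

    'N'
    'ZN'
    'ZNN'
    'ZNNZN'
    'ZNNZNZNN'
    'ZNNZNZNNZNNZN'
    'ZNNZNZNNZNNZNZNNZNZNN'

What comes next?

This is a Fibonacci-style word recurrence s(k) = s(k−1)·s(k−2): e.g. ZN·N = ZNN.
Continuing: ZNNZNZNNZNNZNZNNZNZNN · ZNNZNZNNZNNZN gives term 8.

ZNNZNZNNZNNZNZNNZNZNNZNNZNZNNZNNZN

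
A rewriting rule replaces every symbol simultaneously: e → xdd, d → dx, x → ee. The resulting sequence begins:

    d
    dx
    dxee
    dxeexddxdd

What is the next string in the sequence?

Apply φ to dxeexddxdd symbol by symbol: d→dx, x→ee, e→xdd, e→xdd, x→ee, d→dx, d→dx, x→ee, d→dx, d→dx; joined: dx ee xdd xdd ee dx dx ee dx dx.

dxeexddxddeedxdxeedxdx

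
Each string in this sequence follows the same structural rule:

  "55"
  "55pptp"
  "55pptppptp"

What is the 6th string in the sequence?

The strings grow by a fixed suffix pptp each time.
From 55pptppptp, 3 further steps: 55pptppptp → 55pptppptppptp → 55pptppptppptppptp → (answer).

55pptppptppptppptppptp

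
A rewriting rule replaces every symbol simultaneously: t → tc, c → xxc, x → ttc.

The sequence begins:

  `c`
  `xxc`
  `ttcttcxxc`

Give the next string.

Expanding ttcttcxxc: t→tc, t→tc, c→xxc, t→tc, t→tc, c→xxc, x→ttc, x→ttc, c→xxc. Concatenated: tc tc xxc tc tc xxc ttc ttc xxc.

tctcxxctctcxxcttcttcxxc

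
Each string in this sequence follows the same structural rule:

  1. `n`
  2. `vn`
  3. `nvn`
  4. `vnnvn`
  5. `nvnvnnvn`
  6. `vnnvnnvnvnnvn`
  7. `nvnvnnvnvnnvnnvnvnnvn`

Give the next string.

vnnvnnvnvnnvnnvnvnnvnvnnvnnvnvnnvn

From term 3 onward, concatenate the second-to-last term with the last: n·vn = nvn, vn·nvn = vnnvn, …
The next term joins vnnvnnvnvnnvn and nvnvnnvnvnnvnnvnvnnvn.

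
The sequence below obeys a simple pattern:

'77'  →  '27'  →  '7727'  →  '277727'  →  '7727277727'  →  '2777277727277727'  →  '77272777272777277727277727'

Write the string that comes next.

277727772727772777272777272777277727277727

Each term (from the third on) is the two preceding terms concatenated in order: term 3 = 77·27 = 7727.
Continuing: 2777277727277727 · 77272777272777277727277727 gives term 8.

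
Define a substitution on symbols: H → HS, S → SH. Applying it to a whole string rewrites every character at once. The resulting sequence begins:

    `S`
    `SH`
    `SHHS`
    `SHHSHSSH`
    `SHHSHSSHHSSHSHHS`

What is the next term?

SHHSHSSHHSSHSHHSHSSHSHHSSHHSHSSH

Replace each of the 16 characters of SHHSHSSHHSSHSHHS in place — SH HS HS SH HS SH SH HS HS SH SH HS SH HS HS SH — and concatenate.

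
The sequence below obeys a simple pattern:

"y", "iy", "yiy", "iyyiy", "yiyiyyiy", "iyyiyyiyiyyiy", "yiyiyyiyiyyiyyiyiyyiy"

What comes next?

iyyiyyiyiyyiyyiyiyyiyiyyiyyiyiyyiy

Each term (from the third on) is the two preceding terms concatenated in order: term 3 = y·iy = yiy.
The next term joins iyyiyyiyiyyiy and yiyiyyiyiyyiyyiyiyyiy.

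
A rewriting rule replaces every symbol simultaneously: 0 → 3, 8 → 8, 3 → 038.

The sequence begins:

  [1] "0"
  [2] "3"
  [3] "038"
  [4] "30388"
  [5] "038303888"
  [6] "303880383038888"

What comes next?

0383038883038803830388888

Replace each of the 15 characters of 303880383038888 in place — 038 3 038 8 8 3 038 8 038 3 038 8 8 8 8 — and concatenate.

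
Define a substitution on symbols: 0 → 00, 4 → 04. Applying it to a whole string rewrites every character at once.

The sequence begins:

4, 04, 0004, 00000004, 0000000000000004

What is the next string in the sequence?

Rewriting the 16 symbols of 0000000000000004 one by one yields 00 00 00 00 00 00 00 00 00 00 00 00 00 00 00 04; concatenated:

00000000000000000000000000000004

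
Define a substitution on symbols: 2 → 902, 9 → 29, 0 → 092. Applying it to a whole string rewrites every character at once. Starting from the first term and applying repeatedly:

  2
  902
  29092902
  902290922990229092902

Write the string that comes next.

Applying the rule to each of the 21 symbols of 902290922990229092902 gives the pieces 29 092 902 902 29 092 29 902 902 29 29 092 902 902 29 092 29 902 29 092 902, which concatenate to the answer.

2909290290229092299029022929092902902290922990229092902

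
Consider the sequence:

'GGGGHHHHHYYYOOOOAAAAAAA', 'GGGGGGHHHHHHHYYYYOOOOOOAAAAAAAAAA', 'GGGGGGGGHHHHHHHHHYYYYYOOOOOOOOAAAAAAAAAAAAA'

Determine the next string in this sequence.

GGGGGGGGGGHHHHHHHHHHHYYYYYYOOOOOOOOOOAAAAAAAAAAAAAAAA

Each string has the form G^{2n-2} H^{2n-1} Y^{n} O^{2n-2} A^{3n-2}, where the shown terms are n = 3, 4, 5.
Setting n = 6 gives 10, 11, 6, 10, 16 characters in each block.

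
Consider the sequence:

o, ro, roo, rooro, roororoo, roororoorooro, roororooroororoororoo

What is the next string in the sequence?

roororooroororoororooroororoorooro

Each term (from the third on) is the previous term followed by the one before it: term 3 = ro·o = roo.
The next term joins roororooroororoororoo and roororoorooro.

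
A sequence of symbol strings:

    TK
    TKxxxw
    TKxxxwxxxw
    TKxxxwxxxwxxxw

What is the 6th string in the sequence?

TKxxxwxxxwxxxwxxxwxxxw

The strings grow by a fixed suffix xxxw each time.
From TKxxxwxxxwxxxw, 2 further steps: TKxxxwxxxwxxxw → TKxxxwxxxwxxxwxxxw → (answer).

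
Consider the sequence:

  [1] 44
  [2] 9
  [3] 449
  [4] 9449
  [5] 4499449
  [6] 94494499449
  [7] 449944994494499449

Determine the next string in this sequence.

From term 3 onward, concatenate the second-to-last term with the last: 44·9 = 449, 9·449 = 9449, …
So term 8 is 94494499449·449944994494499449.

94494499449449944994494499449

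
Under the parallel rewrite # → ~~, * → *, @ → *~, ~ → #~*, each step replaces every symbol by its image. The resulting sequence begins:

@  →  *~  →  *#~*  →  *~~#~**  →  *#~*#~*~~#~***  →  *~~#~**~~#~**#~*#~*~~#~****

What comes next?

*#~*#~*~~#~***#~*#~*~~#~***~~#~**~~#~**#~*#~*~~#~*****

Replace each of the 27 characters of *~~#~**~~#~**#~*#~*~~#~**** in place — * #~* #~* ~~ #~* * * #~* #~* ~~ #~* * * ~~ #~* * ~~ #~* * #~* #~* ~~ #~* * * * * — and concatenate.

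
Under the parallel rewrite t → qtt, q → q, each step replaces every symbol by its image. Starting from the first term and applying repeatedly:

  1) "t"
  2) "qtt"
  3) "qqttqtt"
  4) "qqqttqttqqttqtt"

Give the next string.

Replace each of the 15 characters of qqqttqttqqttqtt in place — q q q qtt qtt q qtt qtt q q qtt qtt q qtt qtt — and concatenate.

qqqqttqttqqttqttqqqttqttqqttqtt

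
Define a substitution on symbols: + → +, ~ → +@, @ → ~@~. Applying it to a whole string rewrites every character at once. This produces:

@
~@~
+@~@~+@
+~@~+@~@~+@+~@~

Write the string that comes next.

Rewriting the 15 symbols of +~@~+@~@~+@+~@~ one by one yields + +@ ~@~ +@ + ~@~ +@ ~@~ +@ + ~@~ + +@ ~@~ +@; concatenated:

++@~@~+@+~@~+@~@~+@+~@~++@~@~+@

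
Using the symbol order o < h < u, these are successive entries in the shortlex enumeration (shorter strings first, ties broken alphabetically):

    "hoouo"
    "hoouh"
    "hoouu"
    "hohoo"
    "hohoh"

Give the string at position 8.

Continuing the enumeration 3 steps past hohoh: hohoh → hohou → hohho → (answer).

hohhh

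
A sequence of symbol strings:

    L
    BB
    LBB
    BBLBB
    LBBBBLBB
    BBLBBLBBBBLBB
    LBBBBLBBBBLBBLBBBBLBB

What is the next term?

This is a Fibonacci-style word recurrence s(k) = s(k−2)·s(k−1): e.g. L·BB = LBB.
Continuing: BBLBBLBBBBLBB · LBBBBLBBBBLBBLBBBBLBB gives term 8.

BBLBBLBBBBLBBLBBBBLBBBBLBBLBBBBLBB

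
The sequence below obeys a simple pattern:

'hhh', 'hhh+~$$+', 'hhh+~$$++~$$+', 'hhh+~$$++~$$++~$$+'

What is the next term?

hhh+~$$++~$$++~$$++~$$+

Each term is the previous one with +~$$+ appended.
So the next term is hhh+~$$++~$$++~$$+·+~$$+.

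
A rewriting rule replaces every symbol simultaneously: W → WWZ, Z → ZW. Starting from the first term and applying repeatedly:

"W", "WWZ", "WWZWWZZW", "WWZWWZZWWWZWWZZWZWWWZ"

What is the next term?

Rewriting the 21 symbols of WWZWWZZWWWZWWZZWZWWWZ one by one yields WWZ WWZ ZW WWZ WWZ ZW ZW WWZ WWZ WWZ ZW WWZ WWZ ZW ZW WWZ ZW WWZ WWZ WWZ ZW; concatenated:

WWZWWZZWWWZWWZZWZWWWZWWZWWZZWWWZWWZZWZWWWZZWWWZWWZWWZZW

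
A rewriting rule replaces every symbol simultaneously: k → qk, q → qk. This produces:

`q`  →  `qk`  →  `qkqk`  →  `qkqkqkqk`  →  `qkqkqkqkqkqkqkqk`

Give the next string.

Rewriting the 16 symbols of qkqkqkqkqkqkqkqk one by one yields qk qk qk qk qk qk qk qk qk qk qk qk qk qk qk qk; concatenated:

qkqkqkqkqkqkqkqkqkqkqkqkqkqkqkqk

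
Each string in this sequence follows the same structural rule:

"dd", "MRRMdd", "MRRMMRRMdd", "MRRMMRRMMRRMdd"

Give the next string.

Each term is the previous one with MRRM prepended.
Applying this once more to MRRMMRRMMRRMdd:

MRRMMRRMMRRMMRRMdd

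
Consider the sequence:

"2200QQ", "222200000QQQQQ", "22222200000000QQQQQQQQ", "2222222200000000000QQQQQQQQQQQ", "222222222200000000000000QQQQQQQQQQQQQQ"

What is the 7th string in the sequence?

The n-th term is 2n 2's then 3n-1 0's then 3n-1 Q's (n = 1, 2, …).
For term 7, n = 7, so the run lengths are 14, 20, 20.

2222222222222200000000000000000000QQQQQQQQQQQQQQQQQQQQ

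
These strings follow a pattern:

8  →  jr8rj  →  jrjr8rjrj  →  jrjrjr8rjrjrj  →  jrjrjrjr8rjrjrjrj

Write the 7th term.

jrjrjrjrjrjr8rjrjrjrjrjrj

Every step adds jr to the front and rj to the end of the previous string.
From jrjrjrjr8rjrjrjrj, 2 further steps: jrjrjrjr8rjrjrjrj → jrjrjrjrjr8rjrjrjrjrj → (answer).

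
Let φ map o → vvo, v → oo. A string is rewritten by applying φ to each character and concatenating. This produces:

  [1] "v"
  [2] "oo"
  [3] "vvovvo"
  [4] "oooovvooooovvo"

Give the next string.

vvovvovvovvooooovvovvovvovvovvooooovvo

φ(oooovvooooovvo) expands symbol-by-symbol to vvo vvo vvo vvo oo oo vvo vvo vvo vvo vvo oo oo vvo; joining the 14 pieces gives the next term.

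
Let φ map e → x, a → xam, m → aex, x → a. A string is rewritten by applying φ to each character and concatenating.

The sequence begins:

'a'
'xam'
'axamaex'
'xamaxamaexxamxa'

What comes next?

Replace each of the 15 characters of xamaxamaexxamxa in place — a xam aex xam a xam aex xam x a a xam aex a xam — and concatenate.

axamaexxamaxamaexxamxaaxamaexaxam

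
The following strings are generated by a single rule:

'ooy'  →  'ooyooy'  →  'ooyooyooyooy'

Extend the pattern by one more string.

ooyooyooyooyooyooyooyooy

Each string is two copies of the previous one concatenated.
So the next term is two copies of ooyooyooyooy.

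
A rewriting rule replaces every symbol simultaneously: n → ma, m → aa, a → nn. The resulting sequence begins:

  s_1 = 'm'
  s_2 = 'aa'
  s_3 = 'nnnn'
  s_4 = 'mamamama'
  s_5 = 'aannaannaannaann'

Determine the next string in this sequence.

φ(aannaannaannaann) expands symbol-by-symbol to nn nn ma ma nn nn ma ma nn nn ma ma nn nn ma ma; joining the 16 pieces gives the next term.

nnnnmamannnnmamannnnmamannnnmama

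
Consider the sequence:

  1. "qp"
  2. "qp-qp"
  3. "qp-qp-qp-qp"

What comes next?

Each string is two copies of the previous one joined by '-'.
One more doubling of qp-qp-qp-qp gives the answer.

qp-qp-qp-qp-qp-qp-qp-qp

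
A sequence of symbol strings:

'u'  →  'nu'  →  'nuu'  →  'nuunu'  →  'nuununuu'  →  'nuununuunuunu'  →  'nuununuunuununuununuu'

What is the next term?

Each term (from the third on) is the previous term followed by the one before it: term 3 = nu·u = nuu.
Continuing: nuununuunuununuununuu · nuununuunuunu gives term 8.

nuununuunuununuununuunuununuunuunu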